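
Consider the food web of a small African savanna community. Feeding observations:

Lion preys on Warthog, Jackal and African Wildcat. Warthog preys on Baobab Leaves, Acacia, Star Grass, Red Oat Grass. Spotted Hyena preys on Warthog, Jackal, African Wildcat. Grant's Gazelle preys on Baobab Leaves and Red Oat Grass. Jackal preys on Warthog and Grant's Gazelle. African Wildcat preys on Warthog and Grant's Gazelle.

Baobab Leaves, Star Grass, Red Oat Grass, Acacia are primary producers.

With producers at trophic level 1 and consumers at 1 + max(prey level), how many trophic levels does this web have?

Producers (level 1): Baobab Leaves, Star Grass, Red Oat Grass, Acacia.
Baobab Leaves → Grant's Gazelle → Jackal → Spotted Hyena gives Spotted Hyena level 4.
No species has a prey at level 4, so no species reaches level 5.

4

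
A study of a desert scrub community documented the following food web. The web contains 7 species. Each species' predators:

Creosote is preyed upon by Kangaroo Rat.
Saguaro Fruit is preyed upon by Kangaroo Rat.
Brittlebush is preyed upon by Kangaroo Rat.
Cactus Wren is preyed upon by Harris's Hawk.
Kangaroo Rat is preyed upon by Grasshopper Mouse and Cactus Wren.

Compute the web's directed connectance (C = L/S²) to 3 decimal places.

The web has S = 7 species and L = 6 feeding links.
C = L / S² = 6 / 49 = 0.1224 ≈ 0.122.

C = 0.122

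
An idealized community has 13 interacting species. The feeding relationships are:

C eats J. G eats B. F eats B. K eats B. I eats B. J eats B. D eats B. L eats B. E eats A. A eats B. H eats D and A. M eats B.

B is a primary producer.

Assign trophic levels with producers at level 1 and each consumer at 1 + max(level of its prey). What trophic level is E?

B is a producer → level 1.
A eats B → level 2.
E eats A → level 3.

Trophic level 3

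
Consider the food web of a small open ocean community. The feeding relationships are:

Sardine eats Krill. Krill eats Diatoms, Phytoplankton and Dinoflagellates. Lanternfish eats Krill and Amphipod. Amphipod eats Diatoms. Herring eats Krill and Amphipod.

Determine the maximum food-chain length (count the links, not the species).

One longest chain: Diatoms → Krill → Herring.
It has 3 species and 2 links.

2 links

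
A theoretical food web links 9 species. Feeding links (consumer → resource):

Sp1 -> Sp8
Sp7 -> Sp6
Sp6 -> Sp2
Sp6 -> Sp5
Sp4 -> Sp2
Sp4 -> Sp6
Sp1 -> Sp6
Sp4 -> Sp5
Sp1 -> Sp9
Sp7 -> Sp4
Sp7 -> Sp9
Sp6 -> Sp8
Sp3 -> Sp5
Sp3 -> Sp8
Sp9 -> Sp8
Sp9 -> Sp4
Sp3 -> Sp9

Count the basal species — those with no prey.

3

Basal species (no prey listed): Sp5, Sp2, Sp8.
Count: 3.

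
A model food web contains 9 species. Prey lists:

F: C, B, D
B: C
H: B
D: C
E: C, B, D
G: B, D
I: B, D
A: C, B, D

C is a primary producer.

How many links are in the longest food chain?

One longest chain: C → B → I.
It has 3 species and 2 links.

2 links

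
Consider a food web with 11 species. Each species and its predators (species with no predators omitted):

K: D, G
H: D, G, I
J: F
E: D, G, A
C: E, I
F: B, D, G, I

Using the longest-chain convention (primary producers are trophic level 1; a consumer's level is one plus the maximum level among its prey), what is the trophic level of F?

J is a producer → level 1.
F eats J → level 2.

Trophic level 2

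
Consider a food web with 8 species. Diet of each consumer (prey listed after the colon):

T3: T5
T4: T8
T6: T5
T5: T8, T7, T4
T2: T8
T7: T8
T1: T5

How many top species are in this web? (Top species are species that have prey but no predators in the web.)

4

Top species (has prey, but nothing eats it): T2, T6, T3, T1.
Count: 4.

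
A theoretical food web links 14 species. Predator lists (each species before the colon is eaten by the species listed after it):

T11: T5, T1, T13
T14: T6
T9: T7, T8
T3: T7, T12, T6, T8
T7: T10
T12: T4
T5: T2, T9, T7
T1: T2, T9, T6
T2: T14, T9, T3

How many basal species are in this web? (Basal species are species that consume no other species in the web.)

1

Basal species (no prey listed): T11.
Count: 1.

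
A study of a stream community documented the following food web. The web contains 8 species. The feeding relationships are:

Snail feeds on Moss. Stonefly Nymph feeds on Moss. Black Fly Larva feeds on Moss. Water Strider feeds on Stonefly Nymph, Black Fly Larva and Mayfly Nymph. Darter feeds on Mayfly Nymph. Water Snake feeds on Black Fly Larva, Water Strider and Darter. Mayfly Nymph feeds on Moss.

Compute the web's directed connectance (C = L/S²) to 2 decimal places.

C = 0.17

The web has S = 8 species and L = 11 feeding links.
C = L / S² = 11 / 64 = 0.1719 ≈ 0.17.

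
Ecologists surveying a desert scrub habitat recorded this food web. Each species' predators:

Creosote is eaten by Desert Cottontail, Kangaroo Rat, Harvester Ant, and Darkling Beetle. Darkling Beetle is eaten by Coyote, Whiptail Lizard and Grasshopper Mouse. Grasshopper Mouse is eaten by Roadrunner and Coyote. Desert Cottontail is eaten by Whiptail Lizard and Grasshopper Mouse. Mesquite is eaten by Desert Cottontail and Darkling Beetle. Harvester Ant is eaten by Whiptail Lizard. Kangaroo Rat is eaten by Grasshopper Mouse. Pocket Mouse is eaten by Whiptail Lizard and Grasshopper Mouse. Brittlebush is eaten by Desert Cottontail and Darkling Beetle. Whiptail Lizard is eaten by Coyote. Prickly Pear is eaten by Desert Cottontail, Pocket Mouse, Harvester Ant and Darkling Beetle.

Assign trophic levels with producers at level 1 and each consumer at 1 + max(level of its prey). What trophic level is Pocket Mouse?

Trophic level 2

Prickly Pear is a producer → level 1.
Pocket Mouse eats Prickly Pear → level 2.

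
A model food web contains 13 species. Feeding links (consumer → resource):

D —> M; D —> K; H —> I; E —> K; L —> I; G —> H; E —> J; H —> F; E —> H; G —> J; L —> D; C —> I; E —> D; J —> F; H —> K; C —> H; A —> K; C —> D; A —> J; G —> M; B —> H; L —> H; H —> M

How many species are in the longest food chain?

One longest chain: F → J → A.
It has 3 species and 2 links.

3 species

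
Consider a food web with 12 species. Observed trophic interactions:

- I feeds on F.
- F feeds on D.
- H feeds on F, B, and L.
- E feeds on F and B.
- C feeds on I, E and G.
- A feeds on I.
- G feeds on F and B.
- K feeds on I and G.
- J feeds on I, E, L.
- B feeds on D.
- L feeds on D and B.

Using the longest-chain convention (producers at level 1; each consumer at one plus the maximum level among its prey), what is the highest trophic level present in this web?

4

Producers (level 1): D.
D → B → E → C gives C level 4.
No species has a prey at level 4, so no species reaches level 5.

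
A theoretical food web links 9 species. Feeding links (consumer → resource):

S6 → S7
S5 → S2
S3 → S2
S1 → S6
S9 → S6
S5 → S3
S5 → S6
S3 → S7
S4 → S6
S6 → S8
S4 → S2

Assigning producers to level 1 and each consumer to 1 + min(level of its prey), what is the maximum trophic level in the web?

3

Producers (level 1): S2, S8, S7.
Following each consumer down to its lowest-level prey: S8 → S6 → S1 (levels 1 through 3).
All prey of S1 (S6 2) are at level 2 or above, so S1 is at level 1 + 2 = 3.
Every consumer has at least one prey at level 2 or below, so none exceeds level 3.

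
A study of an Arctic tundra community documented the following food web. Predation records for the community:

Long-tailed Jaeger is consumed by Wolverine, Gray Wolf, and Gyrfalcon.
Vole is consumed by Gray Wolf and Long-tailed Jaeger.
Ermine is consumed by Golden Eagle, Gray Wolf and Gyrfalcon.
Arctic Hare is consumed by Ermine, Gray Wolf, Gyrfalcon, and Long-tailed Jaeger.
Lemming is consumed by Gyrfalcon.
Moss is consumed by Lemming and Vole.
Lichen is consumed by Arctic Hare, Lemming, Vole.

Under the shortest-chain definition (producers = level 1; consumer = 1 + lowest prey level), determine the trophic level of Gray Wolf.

Lichen is a producer → level 1.
Arctic Hare eats Lichen → level 2.
Gray Wolf eats Arctic Hare → level 3.
No prey of Gray Wolf is below level 2, so 3 is the minimum.

Trophic level 3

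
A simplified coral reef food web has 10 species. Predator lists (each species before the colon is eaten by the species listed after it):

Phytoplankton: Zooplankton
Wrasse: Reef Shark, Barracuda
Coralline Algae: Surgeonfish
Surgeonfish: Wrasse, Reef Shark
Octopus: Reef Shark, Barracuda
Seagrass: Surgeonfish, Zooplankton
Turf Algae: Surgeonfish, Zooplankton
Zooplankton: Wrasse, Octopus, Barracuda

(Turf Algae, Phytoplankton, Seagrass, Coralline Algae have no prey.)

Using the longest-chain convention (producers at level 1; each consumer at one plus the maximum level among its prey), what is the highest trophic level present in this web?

Producers (level 1): Turf Algae, Phytoplankton, Seagrass, Coralline Algae.
Turf Algae → Surgeonfish → Wrasse → Barracuda gives Barracuda level 4.
No species has a prey at level 4, so no species reaches level 5.

4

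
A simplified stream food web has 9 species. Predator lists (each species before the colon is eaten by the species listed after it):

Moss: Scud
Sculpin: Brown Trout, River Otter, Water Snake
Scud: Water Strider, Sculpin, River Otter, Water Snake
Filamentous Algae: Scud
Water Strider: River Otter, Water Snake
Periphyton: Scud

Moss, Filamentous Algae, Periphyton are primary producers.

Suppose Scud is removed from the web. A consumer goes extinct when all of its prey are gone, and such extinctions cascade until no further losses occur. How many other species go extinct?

Remove Scud.
Round 1: Water Strider (all prey gone), Sculpin (all prey gone) → extinct.
Round 2: Brown Trout (all prey gone), River Otter (all prey gone), Water Snake (all prey gone) → extinct.
No further losses. Total secondary extinctions: 5.

5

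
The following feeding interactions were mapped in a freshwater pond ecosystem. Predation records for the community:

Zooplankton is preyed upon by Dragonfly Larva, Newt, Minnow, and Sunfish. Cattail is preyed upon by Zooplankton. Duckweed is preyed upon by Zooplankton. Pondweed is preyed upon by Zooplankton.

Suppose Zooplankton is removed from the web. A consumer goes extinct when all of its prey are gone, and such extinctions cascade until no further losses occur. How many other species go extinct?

4

Remove Zooplankton.
Round 1: Minnow (all prey gone), Newt (all prey gone), Sunfish (all prey gone), Dragonfly Larva (all prey gone) → extinct.
No further losses. Total secondary extinctions: 4.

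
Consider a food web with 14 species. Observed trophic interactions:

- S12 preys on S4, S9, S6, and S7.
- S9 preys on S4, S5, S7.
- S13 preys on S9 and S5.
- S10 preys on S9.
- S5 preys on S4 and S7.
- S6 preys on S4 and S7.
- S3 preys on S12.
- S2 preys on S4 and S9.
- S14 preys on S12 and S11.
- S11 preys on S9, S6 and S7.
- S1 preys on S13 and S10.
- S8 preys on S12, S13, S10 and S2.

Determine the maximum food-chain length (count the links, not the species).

4 links

One longest chain: S4 → S5 → S9 → S10 → S8.
It has 5 species and 4 links.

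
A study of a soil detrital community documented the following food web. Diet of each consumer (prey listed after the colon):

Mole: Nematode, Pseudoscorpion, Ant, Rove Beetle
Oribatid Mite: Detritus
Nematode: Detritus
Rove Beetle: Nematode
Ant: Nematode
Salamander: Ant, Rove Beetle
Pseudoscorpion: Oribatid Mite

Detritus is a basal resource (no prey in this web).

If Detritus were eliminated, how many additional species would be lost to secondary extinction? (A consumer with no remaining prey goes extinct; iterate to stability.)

Remove Detritus.
Round 1: Nematode (all prey gone), Oribatid Mite (all prey gone) → extinct.
Round 2: Pseudoscorpion (all prey gone), Ant (all prey gone), Rove Beetle (all prey gone) → extinct.
Round 3: Salamander (all prey gone), Mole (all prey gone) → extinct.
No further losses. Total secondary extinctions: 7.

7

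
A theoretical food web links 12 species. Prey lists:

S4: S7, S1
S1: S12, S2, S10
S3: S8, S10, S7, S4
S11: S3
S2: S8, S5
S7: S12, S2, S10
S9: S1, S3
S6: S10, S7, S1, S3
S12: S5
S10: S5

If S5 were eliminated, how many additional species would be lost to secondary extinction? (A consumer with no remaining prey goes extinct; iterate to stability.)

Remove S5.
Round 1: S12 (all prey gone), S10 (all prey gone) → extinct.
No further losses. Total secondary extinctions: 2.

2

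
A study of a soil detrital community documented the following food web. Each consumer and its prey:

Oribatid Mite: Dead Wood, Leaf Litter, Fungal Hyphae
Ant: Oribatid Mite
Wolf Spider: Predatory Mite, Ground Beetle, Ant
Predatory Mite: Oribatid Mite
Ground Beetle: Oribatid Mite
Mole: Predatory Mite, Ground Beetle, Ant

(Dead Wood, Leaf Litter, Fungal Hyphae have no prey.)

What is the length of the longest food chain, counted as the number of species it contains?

One longest chain: Dead Wood → Oribatid Mite → Predatory Mite → Wolf Spider.
It has 4 species and 3 links.

4 species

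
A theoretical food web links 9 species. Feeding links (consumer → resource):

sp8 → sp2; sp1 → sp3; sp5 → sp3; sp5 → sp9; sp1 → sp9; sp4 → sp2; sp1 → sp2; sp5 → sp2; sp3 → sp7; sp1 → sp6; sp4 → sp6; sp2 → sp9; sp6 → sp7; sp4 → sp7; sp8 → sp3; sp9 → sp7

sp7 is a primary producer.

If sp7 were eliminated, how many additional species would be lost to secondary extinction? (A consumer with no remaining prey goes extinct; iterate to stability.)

Remove sp7.
Round 1: sp9 (all prey gone), sp3 (all prey gone), sp6 (all prey gone) → extinct.
Round 2: sp2 (all prey gone) → extinct.
Round 3: sp1 (all prey gone), sp4 (all prey gone), sp8 (all prey gone), sp5 (all prey gone) → extinct.
No further losses. Total secondary extinctions: 8.

8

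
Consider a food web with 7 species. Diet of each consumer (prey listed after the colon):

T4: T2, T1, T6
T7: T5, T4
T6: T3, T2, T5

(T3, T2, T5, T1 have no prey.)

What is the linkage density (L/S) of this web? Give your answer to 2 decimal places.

There are L = 8 links among S = 7 species.
L/S = 8/7 = 1.1429 ≈ 1.14.

L/S = 1.14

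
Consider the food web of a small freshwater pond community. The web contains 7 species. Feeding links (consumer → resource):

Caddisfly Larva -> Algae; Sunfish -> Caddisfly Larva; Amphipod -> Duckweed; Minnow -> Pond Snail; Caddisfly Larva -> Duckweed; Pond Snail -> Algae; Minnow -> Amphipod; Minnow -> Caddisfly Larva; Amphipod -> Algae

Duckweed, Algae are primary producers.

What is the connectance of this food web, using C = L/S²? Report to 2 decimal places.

C = 0.18

The web has S = 7 species and L = 9 feeding links.
C = L / S² = 9 / 49 = 0.1837 ≈ 0.18.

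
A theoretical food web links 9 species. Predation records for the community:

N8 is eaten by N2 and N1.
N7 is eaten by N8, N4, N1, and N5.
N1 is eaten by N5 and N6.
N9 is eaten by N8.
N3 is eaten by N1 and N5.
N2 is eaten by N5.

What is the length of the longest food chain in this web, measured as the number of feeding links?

One longest chain: N7 → N8 → N1 → N6.
It has 4 species and 3 links.

3 links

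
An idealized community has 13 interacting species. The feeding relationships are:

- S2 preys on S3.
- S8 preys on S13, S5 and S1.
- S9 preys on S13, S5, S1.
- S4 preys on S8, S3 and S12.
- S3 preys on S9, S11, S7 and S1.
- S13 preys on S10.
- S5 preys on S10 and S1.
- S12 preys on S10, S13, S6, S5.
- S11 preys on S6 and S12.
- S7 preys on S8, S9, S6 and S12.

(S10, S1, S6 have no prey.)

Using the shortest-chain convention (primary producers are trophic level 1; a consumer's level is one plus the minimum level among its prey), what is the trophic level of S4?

S1 is a producer → level 1.
S3 eats S1 → level 2.
S4 eats S3 → level 3.
No prey of S4 is below level 2, so 3 is the minimum.

Trophic level 3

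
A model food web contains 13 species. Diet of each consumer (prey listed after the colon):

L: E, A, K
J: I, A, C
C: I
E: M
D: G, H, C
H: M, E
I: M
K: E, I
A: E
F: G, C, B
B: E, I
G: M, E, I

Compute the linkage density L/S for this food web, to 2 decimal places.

L/S = 1.92

There are L = 25 links among S = 13 species.
L/S = 25/13 = 1.9231 ≈ 1.92.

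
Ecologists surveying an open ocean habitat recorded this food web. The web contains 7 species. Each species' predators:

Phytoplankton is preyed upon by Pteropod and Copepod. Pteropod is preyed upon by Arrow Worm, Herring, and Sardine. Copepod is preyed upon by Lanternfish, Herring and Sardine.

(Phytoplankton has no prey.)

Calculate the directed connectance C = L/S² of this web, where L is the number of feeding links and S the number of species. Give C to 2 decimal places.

The web has S = 7 species and L = 8 feeding links.
C = L / S² = 8 / 49 = 0.1633 ≈ 0.16.

C = 0.16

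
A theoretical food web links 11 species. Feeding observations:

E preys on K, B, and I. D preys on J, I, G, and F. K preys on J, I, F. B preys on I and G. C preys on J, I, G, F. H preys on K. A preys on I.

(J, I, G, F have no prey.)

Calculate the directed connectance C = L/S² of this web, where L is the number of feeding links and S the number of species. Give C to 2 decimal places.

C = 0.15

The web has S = 11 species and L = 18 feeding links.
C = L / S² = 18 / 121 = 0.1488 ≈ 0.15.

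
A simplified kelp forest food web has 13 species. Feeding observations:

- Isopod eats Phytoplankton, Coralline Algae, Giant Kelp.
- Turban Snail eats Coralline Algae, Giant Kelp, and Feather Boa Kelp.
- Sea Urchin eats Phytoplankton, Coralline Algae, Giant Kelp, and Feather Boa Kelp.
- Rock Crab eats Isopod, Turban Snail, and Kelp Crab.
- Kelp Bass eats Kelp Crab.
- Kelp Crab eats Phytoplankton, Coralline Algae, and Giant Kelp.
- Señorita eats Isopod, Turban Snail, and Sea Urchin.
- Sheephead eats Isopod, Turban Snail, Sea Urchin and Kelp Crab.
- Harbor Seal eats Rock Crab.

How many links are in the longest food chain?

One longest chain: Phytoplankton → Isopod → Rock Crab → Harbor Seal.
It has 4 species and 3 links.

3 links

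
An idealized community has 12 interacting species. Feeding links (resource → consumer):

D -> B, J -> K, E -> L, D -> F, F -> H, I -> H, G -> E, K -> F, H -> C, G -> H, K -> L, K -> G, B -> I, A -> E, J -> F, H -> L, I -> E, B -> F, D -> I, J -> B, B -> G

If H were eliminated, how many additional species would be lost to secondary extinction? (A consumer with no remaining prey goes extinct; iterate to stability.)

Remove H.
Round 1: C (all prey gone) → extinct.
No further losses. Total secondary extinctions: 1.

1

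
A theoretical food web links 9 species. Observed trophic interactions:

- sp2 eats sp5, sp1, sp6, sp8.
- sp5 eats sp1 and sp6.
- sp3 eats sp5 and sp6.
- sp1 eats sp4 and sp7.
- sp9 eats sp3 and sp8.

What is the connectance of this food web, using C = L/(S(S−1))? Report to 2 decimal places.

The web has S = 9 species and L = 12 feeding links.
C = L / (S(S−1)) = 12 / 72 = 0.1667 ≈ 0.17.

C = 0.17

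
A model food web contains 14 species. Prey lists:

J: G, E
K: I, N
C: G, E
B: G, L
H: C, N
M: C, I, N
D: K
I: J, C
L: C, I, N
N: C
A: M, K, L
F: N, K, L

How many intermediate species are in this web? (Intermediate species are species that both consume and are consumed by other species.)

7

Intermediate species (has both prey and predators): J, C, I, N, M, K, L.
Count: 7.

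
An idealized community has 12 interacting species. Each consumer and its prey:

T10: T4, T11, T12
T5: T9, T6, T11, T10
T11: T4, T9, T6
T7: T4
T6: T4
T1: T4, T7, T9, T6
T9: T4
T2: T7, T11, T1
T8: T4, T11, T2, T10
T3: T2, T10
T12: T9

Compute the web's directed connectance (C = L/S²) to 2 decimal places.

The web has S = 12 species and L = 27 feeding links.
C = L / S² = 27 / 144 = 0.1875 ≈ 0.19.

C = 0.19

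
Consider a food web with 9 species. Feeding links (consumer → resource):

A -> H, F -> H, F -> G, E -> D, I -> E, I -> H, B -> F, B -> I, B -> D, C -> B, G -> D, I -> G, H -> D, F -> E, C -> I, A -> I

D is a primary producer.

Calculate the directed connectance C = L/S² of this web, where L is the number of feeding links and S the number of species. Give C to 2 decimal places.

The web has S = 9 species and L = 16 feeding links.
C = L / S² = 16 / 81 = 0.1975 ≈ 0.20.

C = 0.20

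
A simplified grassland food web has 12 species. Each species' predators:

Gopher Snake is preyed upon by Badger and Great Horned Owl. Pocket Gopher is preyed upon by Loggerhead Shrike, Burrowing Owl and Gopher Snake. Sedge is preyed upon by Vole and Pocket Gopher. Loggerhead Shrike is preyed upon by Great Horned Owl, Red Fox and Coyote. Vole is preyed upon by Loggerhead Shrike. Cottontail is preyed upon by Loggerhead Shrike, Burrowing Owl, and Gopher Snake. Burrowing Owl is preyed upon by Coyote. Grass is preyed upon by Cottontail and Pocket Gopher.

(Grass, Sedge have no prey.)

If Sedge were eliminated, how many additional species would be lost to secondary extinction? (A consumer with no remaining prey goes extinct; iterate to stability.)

Remove Sedge.
Round 1: Vole (all prey gone) → extinct.
No further losses. Total secondary extinctions: 1.

1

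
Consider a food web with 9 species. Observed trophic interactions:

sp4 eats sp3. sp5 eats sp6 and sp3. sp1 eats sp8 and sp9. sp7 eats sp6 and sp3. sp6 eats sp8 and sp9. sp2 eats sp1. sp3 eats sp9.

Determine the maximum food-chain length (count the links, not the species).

One longest chain: sp9 → sp3 → sp7.
It has 3 species and 2 links.

2 links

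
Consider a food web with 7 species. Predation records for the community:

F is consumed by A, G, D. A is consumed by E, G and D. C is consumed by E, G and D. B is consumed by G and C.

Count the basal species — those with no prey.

Basal species (no prey listed): B, F.
Count: 2.

2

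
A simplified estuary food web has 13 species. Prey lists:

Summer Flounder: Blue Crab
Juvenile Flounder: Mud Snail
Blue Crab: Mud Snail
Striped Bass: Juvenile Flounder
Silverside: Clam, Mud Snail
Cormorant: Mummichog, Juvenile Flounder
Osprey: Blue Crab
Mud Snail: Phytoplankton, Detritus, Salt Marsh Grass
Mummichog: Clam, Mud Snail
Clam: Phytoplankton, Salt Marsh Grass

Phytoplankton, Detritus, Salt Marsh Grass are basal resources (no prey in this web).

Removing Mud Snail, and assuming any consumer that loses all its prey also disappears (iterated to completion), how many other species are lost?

5

Remove Mud Snail.
Round 1: Blue Crab (all prey gone), Juvenile Flounder (all prey gone) → extinct.
Round 2: Striped Bass (all prey gone), Osprey (all prey gone), Summer Flounder (all prey gone) → extinct.
No further losses. Total secondary extinctions: 5.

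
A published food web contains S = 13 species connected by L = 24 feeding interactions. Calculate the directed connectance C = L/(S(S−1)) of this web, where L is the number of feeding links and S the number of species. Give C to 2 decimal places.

C = 0.15

The web has S = 13 species and L = 24 feeding links.
C = L / (S(S−1)) = 24 / 156 = 0.1538 ≈ 0.15.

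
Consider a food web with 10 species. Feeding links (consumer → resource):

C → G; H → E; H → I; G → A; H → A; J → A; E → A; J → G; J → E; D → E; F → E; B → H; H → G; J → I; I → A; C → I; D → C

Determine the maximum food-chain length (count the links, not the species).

One longest chain: A → G → H → B.
It has 4 species and 3 links.

3 links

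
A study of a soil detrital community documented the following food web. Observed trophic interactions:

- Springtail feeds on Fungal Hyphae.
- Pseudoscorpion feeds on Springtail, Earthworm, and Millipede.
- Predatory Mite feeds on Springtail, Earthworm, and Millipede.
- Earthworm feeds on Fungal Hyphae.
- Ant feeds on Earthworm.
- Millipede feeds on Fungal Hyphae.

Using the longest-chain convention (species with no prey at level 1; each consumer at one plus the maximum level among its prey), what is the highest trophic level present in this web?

3

Basal resources (level 1): Fungal Hyphae.
Fungal Hyphae → Earthworm → Ant gives Ant level 3.
No species has a prey at level 3, so no species reaches level 4.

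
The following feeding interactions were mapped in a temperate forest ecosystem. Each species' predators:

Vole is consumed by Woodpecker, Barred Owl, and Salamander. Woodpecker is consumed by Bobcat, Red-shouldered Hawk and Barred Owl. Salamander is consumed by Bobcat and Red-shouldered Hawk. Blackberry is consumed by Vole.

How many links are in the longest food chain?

One longest chain: Blackberry → Vole → Salamander → Red-shouldered Hawk.
It has 4 species and 3 links.

3 links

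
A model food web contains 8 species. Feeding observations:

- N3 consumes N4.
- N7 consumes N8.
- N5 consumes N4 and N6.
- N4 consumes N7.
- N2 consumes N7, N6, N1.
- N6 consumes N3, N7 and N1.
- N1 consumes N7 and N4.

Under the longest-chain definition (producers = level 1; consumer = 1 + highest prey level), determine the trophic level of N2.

Trophic level 6

N8 is a producer → level 1.
N7 eats N8 → level 2.
N4 eats N7 → level 3.
N3 eats N4 → level 4.
N6 eats N3 (level 4); other prey at levels: N7 2, N1 4 → level 5.
N2 eats N6 (level 5); other prey at levels: N7 2, N1 4 → level 6.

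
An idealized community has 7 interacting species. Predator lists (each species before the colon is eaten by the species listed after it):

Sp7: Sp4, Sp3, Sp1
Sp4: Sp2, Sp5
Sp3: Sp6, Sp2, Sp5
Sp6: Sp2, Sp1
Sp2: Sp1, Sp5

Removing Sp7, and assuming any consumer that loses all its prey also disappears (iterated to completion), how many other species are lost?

Remove Sp7.
Round 1: Sp4 (all prey gone), Sp3 (all prey gone) → extinct.
Round 2: Sp6 (all prey gone) → extinct.
Round 3: Sp2 (all prey gone) → extinct.
Round 4: Sp1 (all prey gone), Sp5 (all prey gone) → extinct.
No further losses. Total secondary extinctions: 6.

6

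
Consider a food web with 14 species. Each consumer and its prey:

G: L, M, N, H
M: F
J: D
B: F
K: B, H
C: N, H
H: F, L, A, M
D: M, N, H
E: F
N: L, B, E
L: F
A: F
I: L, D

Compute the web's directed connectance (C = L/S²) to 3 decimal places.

C = 0.133

The web has S = 14 species and L = 26 feeding links.
C = L / S² = 26 / 196 = 0.1327 ≈ 0.133.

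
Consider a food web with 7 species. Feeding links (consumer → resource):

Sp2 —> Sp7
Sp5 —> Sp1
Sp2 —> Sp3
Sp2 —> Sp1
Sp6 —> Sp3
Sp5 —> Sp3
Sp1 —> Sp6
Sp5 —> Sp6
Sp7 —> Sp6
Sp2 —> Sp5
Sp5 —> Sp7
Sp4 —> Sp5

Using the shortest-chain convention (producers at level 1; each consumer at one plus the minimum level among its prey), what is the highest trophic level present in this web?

3

Producers (level 1): Sp3.
Following each consumer down to its lowest-level prey: Sp3 → Sp5 → Sp4 (levels 1 through 3).
All prey of Sp4 (Sp5 2) are at level 2 or above, so Sp4 is at level 1 + 2 = 3.
Every consumer has at least one prey at level 2 or below, so none exceeds level 3.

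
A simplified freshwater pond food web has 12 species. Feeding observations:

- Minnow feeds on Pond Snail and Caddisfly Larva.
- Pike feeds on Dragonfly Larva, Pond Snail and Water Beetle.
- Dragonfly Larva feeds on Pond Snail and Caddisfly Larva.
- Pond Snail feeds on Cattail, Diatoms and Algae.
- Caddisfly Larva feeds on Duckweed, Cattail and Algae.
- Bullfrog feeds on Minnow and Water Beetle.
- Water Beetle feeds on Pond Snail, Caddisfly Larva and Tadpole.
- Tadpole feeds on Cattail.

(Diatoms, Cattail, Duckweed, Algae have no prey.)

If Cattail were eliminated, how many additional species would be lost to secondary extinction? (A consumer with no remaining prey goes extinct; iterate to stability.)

1

Remove Cattail.
Round 1: Tadpole (all prey gone) → extinct.
No further losses. Total secondary extinctions: 1.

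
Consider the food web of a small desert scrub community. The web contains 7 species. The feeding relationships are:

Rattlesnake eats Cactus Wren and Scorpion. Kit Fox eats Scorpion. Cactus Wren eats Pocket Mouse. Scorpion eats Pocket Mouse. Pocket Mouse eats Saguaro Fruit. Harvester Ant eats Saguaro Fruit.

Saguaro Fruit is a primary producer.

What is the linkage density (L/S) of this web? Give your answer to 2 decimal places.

L/S = 1.00

There are L = 7 links among S = 7 species.
L/S = 7/7 = 1.0000 ≈ 1.00.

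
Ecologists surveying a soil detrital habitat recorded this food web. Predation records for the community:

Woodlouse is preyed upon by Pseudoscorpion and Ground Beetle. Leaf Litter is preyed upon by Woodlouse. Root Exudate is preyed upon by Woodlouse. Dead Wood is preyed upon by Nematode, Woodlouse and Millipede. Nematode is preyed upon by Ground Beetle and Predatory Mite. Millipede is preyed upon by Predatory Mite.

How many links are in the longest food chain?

One longest chain: Dead Wood → Millipede → Predatory Mite.
It has 3 species and 2 links.

2 links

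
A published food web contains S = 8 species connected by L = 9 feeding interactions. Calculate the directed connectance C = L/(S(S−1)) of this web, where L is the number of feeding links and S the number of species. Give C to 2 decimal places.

The web has S = 8 species and L = 9 feeding links.
C = L / (S(S−1)) = 9 / 56 = 0.1607 ≈ 0.16.

C = 0.16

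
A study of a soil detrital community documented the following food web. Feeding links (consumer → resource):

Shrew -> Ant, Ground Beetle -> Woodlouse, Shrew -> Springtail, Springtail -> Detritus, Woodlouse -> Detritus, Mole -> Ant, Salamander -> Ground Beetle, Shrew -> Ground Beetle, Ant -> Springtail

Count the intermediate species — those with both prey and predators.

4

Intermediate species (has both prey and predators): Woodlouse, Springtail, Ant, Ground Beetle.
Count: 4.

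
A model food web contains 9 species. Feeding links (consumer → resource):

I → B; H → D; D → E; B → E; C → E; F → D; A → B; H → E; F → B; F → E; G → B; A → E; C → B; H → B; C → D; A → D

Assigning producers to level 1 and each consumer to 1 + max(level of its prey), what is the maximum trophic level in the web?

Producers (level 1): E.
E → B → H gives H level 3.
No species has a prey at level 3, so no species reaches level 4.

3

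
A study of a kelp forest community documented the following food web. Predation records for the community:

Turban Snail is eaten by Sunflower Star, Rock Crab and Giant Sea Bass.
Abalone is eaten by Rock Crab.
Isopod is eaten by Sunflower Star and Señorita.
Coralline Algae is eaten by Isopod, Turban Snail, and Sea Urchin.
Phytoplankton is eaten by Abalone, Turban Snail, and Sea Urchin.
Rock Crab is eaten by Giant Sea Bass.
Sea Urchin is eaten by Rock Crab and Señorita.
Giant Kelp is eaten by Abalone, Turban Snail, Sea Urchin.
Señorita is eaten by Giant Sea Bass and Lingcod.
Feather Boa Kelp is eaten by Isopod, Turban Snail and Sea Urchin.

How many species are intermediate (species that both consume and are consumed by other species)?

6

Intermediate species (has both prey and predators): Sea Urchin, Isopod, Turban Snail, Abalone, Rock Crab, Señorita.
Count: 6.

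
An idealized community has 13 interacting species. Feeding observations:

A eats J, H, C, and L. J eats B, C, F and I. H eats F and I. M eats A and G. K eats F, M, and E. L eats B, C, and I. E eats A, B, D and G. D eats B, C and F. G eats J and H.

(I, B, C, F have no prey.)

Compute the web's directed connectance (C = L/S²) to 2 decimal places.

The web has S = 13 species and L = 27 feeding links.
C = L / S² = 27 / 169 = 0.1598 ≈ 0.16.

C = 0.16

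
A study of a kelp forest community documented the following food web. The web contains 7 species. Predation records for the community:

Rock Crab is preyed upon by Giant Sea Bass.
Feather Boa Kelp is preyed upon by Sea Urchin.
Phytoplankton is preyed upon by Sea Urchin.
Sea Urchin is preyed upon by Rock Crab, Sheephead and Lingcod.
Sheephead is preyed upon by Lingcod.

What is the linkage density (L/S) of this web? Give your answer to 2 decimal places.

L/S = 1.00

There are L = 7 links among S = 7 species.
L/S = 7/7 = 1.0000 ≈ 1.00.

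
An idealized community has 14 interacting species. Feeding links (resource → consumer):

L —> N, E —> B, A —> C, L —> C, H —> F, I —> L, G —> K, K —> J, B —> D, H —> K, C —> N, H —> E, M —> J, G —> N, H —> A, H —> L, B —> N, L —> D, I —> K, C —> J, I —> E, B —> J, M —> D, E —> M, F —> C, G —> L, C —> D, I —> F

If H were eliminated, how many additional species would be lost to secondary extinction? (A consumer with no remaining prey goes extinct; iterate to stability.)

Remove H.
Round 1: A (all prey gone) → extinct.
No further losses. Total secondary extinctions: 1.

1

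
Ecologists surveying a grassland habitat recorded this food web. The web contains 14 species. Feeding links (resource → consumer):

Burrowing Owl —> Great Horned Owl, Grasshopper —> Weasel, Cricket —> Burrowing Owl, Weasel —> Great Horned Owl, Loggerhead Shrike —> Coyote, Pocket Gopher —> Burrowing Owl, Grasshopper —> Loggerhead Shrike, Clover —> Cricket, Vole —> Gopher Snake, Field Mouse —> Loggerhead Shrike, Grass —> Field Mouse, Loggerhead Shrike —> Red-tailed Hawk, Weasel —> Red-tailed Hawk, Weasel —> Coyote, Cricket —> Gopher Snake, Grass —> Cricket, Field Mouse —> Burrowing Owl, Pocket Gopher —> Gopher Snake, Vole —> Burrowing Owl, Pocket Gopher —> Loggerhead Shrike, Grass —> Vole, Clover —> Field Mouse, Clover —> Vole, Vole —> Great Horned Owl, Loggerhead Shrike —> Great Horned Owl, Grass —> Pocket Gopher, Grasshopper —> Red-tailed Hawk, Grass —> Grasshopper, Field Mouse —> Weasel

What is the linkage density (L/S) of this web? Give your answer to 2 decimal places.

There are L = 29 links among S = 14 species.
L/S = 29/14 = 2.0714 ≈ 2.07.

L/S = 2.07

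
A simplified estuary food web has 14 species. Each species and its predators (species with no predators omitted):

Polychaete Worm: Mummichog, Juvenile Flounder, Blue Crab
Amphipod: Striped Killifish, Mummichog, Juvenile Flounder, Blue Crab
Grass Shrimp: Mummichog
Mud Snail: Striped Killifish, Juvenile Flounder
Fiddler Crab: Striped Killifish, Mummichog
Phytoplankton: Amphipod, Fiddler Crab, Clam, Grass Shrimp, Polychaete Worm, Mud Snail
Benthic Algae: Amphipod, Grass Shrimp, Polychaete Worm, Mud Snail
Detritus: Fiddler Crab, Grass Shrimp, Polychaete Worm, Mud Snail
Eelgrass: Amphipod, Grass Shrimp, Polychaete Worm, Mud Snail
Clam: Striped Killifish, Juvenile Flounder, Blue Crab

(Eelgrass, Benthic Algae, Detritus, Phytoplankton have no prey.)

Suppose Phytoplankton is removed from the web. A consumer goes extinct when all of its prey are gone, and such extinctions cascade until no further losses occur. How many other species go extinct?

Remove Phytoplankton.
Round 1: Clam (all prey gone) → extinct.
No further losses. Total secondary extinctions: 1.

1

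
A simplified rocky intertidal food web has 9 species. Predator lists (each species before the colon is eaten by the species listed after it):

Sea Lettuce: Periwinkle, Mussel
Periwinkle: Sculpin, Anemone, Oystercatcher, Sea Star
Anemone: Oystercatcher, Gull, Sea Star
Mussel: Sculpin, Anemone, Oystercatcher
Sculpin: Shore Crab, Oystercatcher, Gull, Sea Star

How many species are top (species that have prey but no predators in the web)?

4

Top species (has prey, but nothing eats it): Shore Crab, Oystercatcher, Gull, Sea Star.
Count: 4.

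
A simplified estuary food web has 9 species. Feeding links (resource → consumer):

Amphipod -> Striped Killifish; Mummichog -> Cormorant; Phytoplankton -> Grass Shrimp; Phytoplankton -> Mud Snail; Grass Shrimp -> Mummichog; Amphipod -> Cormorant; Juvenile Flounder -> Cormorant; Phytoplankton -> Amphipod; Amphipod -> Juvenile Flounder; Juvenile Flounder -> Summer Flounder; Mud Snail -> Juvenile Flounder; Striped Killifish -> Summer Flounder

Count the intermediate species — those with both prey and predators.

6

Intermediate species (has both prey and predators): Mud Snail, Grass Shrimp, Amphipod, Mummichog, Striped Killifish, Juvenile Flounder.
Count: 6.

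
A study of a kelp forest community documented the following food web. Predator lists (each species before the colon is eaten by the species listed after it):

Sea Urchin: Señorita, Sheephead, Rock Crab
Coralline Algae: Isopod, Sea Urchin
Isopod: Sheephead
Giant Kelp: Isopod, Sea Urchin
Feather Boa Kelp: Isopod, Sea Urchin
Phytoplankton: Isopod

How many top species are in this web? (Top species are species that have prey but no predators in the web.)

3

Top species (has prey, but nothing eats it): Señorita, Sheephead, Rock Crab.
Count: 3.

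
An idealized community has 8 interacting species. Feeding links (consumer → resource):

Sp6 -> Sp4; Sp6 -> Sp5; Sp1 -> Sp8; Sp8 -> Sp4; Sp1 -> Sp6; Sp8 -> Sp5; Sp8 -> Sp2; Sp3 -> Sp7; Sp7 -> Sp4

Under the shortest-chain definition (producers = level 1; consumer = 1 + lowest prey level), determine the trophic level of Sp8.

Trophic level 2

Sp4 is a producer → level 1.
Sp8 eats Sp4 → level 2.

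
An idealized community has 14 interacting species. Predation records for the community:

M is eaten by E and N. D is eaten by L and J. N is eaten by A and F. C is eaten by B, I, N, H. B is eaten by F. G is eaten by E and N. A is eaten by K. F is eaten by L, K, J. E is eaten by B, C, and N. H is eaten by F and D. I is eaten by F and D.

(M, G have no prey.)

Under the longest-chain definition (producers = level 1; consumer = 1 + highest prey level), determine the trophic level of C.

Trophic level 3

M is a producer → level 1.
E eats M (level 1); other prey at levels: G 1 → level 2.
C eats E → level 3.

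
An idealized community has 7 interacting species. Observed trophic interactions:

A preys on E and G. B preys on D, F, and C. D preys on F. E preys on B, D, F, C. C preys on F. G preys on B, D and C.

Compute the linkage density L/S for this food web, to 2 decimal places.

L/S = 2.00

There are L = 14 links among S = 7 species.
L/S = 14/7 = 2.0000 ≈ 2.00.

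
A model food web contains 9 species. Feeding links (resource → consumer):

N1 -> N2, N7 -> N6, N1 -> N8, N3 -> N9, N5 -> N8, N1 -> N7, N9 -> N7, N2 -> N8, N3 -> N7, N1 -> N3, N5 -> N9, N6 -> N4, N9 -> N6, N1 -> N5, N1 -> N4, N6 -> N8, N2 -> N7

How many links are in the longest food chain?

One longest chain: N1 → N3 → N9 → N7 → N6 → N4.
It has 6 species and 5 links.

5 links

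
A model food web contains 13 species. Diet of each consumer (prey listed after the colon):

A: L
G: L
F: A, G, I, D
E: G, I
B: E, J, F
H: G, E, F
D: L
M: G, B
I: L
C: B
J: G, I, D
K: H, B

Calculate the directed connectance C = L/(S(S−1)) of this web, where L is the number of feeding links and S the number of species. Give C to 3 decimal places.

C = 0.154

The web has S = 13 species and L = 24 feeding links.
C = L / (S(S−1)) = 24 / 156 = 0.1538 ≈ 0.154.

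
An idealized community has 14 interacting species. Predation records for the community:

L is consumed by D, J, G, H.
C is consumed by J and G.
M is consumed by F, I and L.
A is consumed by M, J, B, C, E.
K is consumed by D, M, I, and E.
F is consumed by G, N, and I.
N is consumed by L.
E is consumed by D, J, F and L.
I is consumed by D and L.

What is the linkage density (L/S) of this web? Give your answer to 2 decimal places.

L/S = 2.00

There are L = 28 links among S = 14 species.
L/S = 28/14 = 2.0000 ≈ 2.00.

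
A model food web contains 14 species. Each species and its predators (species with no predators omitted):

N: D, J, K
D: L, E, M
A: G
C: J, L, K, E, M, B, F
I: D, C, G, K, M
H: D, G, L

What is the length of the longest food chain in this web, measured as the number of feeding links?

One longest chain: I → C → J.
It has 3 species and 2 links.

2 links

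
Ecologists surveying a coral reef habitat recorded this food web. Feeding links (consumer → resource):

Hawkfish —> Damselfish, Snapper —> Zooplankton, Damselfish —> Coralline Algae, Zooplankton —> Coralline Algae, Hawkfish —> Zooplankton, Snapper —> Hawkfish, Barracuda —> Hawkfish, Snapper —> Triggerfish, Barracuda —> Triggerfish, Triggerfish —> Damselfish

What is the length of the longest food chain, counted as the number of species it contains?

One longest chain: Coralline Algae → Damselfish → Triggerfish → Snapper.
It has 4 species and 3 links.

4 species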